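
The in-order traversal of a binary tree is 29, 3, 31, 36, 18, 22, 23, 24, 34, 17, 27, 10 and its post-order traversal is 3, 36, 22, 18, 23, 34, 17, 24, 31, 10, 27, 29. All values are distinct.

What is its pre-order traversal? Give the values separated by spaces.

29 27 31 3 24 23 18 36 22 17 34 10

The last element of post-order is the root; it splits in-order into left and right subtrees.
Root 29: left subtree has 0 nodes { }, right has 11 {3, 31, 36, 18, 22, 23, 24, 34, 17, 27, 10}.
  Root 27: left subtree has 9 nodes {3, 31, 36, 18, 22, 23, 24, 34, 17}, right has 1 {10}.
    Root 31: left subtree has 1 node {3}, right has 7 {36, 18, 22, 23, 24, 34, 17}.
      Root 24: left subtree has 4 nodes {36, 18, 22, 23}, right has 2 {34, 17}.
        Root 23: left subtree has 3 nodes {36, 18, 22}, right has 0 { }.
          Root 18: left subtree has 1 node {36}, right has 1 {22}.
        Root 17: left subtree has 1 node {34}, right has 0 { }.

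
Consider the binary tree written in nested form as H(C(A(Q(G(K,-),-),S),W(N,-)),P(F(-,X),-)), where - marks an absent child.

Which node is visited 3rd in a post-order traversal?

Q

Post-order visits the left subtree, then the right subtree, then the node.
At H: go left to C.
  At C: go left to A.
    At A: go left to Q.
      At Q: go left to G.
        At G: go left to K.
          K is a leaf — visit K.
        At G: no right child.
        Visit G.
      At Q: no right child.
      Visit Q.
    At A: go right to S.
      S is a leaf — visit S.
    Visit A.
  At C: go right to W.
    At W: go left to N.
      N is a leaf — visit N.
    At W: no right child.
    Visit W.
  Visit C.
At H: go right to P.
  At P: go left to F.
    At F: no left child.
    At F: go right to X.
      X is a leaf — visit X.
    Visit F.
  At P: no right child.
  Visit P.
Visit H.
Full post-order sequence: K, G, Q, S, A, N, W, C, X, F, P, H.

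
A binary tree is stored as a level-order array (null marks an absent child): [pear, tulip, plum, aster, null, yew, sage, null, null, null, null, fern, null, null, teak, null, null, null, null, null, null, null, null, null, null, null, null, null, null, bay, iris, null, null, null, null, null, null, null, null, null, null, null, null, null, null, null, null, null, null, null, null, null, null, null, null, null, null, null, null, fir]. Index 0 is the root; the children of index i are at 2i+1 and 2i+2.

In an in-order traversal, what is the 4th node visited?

In-order visits the left subtree, then the node, then the right subtree.
At pear: go left to tulip.
  At tulip: go left to aster.
    aster is a leaf — visit aster.
  Visit tulip.
  At tulip: no right child.
Visit pear.
At pear: go right to plum.
  At plum: go left to yew.
    At yew: go left to fern.
      fern is a leaf — visit fern.
    Visit yew.
    At yew: no right child.
  Visit plum.
  At plum: go right to sage.
    At sage: no left child.
    Visit sage.
    At sage: go right to teak.
      At teak: go left to bay.
        At bay: go left to fir.
          fir is a leaf — visit fir.
        Visit bay.
        At bay: no right child.
      Visit teak.
      At teak: go right to iris.
        iris is a leaf — visit iris.
Full in-order sequence: aster, tulip, pear, fern, yew, plum, sage, fir, bay, teak, iris.

fern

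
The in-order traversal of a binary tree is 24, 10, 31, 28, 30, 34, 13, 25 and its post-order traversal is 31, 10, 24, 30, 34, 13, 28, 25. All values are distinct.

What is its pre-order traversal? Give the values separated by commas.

The last element of post-order is the root; it splits in-order into left and right subtrees.
Root 25: left subtree has 7 nodes {24, 10, 31, 28, 30, 34, 13}, right has 0 { }.
  Root 28: left subtree has 3 nodes {24, 10, 31}, right has 3 {30, 34, 13}.
    Root 24: left subtree has 0 nodes { }, right has 2 {10, 31}.
      Root 10: left subtree has 0 nodes { }, right has 1 {31}.
    Root 13: left subtree has 2 nodes {30, 34}, right has 0 { }.
      Root 34: left subtree has 1 node {30}, right has 0 { }.

25, 28, 24, 10, 31, 13, 34, 30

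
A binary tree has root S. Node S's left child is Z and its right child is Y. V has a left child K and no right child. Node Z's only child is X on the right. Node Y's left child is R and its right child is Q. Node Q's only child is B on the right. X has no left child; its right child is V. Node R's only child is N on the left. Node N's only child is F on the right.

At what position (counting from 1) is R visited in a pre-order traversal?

7

Pre-order visits the node, then its left subtree, then its right subtree.
Visit S.
At S: go left to Z.
  Visit Z.
  At Z: no left child.
  At Z: go right to X.
    Visit X.
    At X: no left child.
    At X: go right to V.
      Visit V.
      At V: go left to K.
        K is a leaf — visit K.
      At V: no right child.
At S: go right to Y.
  Visit Y.
  At Y: go left to R.
    Visit R.
    At R: go left to N.
      Visit N.
      At N: no left child.
      At N: go right to F.
        F is a leaf — visit F.
    At R: no right child.
  At Y: go right to Q.
    Visit Q.
    At Q: no left child.
    At Q: go right to B.
      B is a leaf — visit B.
Full pre-order sequence: S, Z, X, V, K, Y, R, N, F, Q, B.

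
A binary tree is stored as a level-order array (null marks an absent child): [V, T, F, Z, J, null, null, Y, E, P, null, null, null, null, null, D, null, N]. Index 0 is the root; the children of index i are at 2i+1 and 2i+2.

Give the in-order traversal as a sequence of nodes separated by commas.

In-order visits the left subtree, then the node, then the right subtree.
At V: go left to T.
  At T: go left to Z.
    At Z: go left to Y.
      At Y: go left to D.
        D is a leaf — visit D.
      Visit Y.
      At Y: no right child.
    Visit Z.
    At Z: go right to E.
      At E: go left to N.
        N is a leaf — visit N.
      Visit E.
      At E: no right child.
  Visit T.
  At T: go right to J.
    At J: go left to P.
      P is a leaf — visit P.
    Visit J.
    At J: no right child.
Visit V.
At V: go right to F.
  F is a leaf — visit F.

D, Y, Z, N, E, T, P, J, V, F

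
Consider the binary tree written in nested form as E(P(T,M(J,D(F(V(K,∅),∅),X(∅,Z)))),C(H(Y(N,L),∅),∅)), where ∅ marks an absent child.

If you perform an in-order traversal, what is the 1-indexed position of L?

In-order visits the left subtree, then the node, then the right subtree.
At E: go left to P.
  At P: go left to T.
    T is a leaf — visit T.
  Visit P.
  At P: go right to M.
    At M: go left to J.
      J is a leaf — visit J.
    Visit M.
    At M: go right to D.
      At D: go left to F.
        At F: go left to V.
          At V: go left to K.
            K is a leaf — visit K.
          Visit V.
          At V: no right child.
        Visit F.
        At F: no right child.
      Visit D.
      At D: go right to X.
        At X: no left child.
        Visit X.
        At X: go right to Z.
          Z is a leaf — visit Z.
Visit E.
At E: go right to C.
  At C: go left to H.
    At H: go left to Y.
      At Y: go left to N.
        N is a leaf — visit N.
      Visit Y.
      At Y: go right to L.
        L is a leaf — visit L.
    Visit H.
    At H: no right child.
  Visit C.
  At C: no right child.
Full in-order sequence: T, P, J, M, K, V, F, D, X, Z, E, N, Y, L, H, C.

14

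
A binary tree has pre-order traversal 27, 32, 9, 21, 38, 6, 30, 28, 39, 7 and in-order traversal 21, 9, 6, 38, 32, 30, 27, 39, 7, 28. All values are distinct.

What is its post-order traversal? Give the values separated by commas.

The first element of pre-order is the root; it splits in-order into left and right subtrees.
Root 27: left subtree has 6 nodes {21, 9, 6, 38, 32, 30}, right has 3 {39, 7, 28}.
  Root 32: left subtree has 4 nodes {21, 9, 6, 38}, right has 1 {30}.
    Root 9: left subtree has 1 node {21}, right has 2 {6, 38}.
      Root 38: left subtree has 1 node {6}, right has 0 { }.
  Root 28: left subtree has 2 nodes {39, 7}, right has 0 { }.
    Root 39: left subtree has 0 nodes { }, right has 1 {7}.

21, 6, 38, 9, 30, 32, 7, 39, 28, 27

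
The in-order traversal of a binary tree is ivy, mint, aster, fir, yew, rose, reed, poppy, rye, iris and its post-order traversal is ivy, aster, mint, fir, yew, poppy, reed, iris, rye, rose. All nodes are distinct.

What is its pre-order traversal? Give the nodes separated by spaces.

rose yew fir mint ivy aster rye reed poppy iris

The last element of post-order is the root; it splits in-order into left and right subtrees.
Root rose: left subtree has 5 nodes {ivy, mint, aster, fir, yew}, right has 4 {reed, poppy, rye, iris}.
  Root yew: left subtree has 4 nodes {ivy, mint, aster, fir}, right has 0 { }.
    Root fir: left subtree has 3 nodes {ivy, mint, aster}, right has 0 { }.
      Root mint: left subtree has 1 node {ivy}, right has 1 {aster}.
  Root rye: left subtree has 2 nodes {reed, poppy}, right has 1 {iris}.
    Root reed: left subtree has 0 nodes { }, right has 1 {poppy}.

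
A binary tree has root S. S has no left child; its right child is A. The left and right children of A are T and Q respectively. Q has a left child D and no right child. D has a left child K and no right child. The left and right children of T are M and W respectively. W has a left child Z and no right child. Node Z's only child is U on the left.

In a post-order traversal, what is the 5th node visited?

T

Post-order visits the left subtree, then the right subtree, then the node.
At S: no left child.
At S: go right to A.
  At A: go left to T.
    At T: go left to M.
      M is a leaf — visit M.
    At T: go right to W.
      At W: go left to Z.
        At Z: go left to U.
          U is a leaf — visit U.
        At Z: no right child.
        Visit Z.
      At W: no right child.
      Visit W.
    Visit T.
  At A: go right to Q.
    At Q: go left to D.
      At D: go left to K.
        K is a leaf — visit K.
      At D: no right child.
      Visit D.
    At Q: no right child.
    Visit Q.
  Visit A.
Visit S.
Full post-order sequence: M, U, Z, W, T, K, D, Q, A, S.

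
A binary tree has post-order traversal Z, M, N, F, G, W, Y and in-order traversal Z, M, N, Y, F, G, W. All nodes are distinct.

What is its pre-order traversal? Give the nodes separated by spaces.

Y N M Z W G F

The last element of post-order is the root; it splits in-order into left and right subtrees.
Root Y: left subtree has 3 nodes {Z, M, N}, right has 3 {F, G, W}.
  Root N: left subtree has 2 nodes {Z, M}, right has 0 { }.
    Root M: left subtree has 1 node {Z}, right has 0 { }.
  Root W: left subtree has 2 nodes {F, G}, right has 0 { }.
    Root G: left subtree has 1 node {F}, right has 0 { }.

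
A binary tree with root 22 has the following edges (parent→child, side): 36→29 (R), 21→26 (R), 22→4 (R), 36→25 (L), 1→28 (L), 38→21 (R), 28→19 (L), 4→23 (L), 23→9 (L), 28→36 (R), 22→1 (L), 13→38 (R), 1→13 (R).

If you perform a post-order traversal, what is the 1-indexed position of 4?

Post-order visits the left subtree, then the right subtree, then the node.
At 22: go left to 1.
  At 1: go left to 28.
    At 28: go left to 19.
      19 is a leaf — visit 19.
    At 28: go right to 36.
      At 36: go left to 25.
        25 is a leaf — visit 25.
      At 36: go right to 29.
        29 is a leaf — visit 29.
      Visit 36.
    Visit 28.
  At 1: go right to 13.
    At 13: no left child.
    At 13: go right to 38.
      At 38: no left child.
      At 38: go right to 21.
        At 21: no left child.
        At 21: go right to 26.
          26 is a leaf — visit 26.
        Visit 21.
      Visit 38.
    Visit 13.
  Visit 1.
At 22: go right to 4.
  At 4: go left to 23.
    At 23: go left to 9.
      9 is a leaf — visit 9.
    At 23: no right child.
    Visit 23.
  At 4: no right child.
  Visit 4.
Visit 22.
Full post-order sequence: 19, 25, 29, 36, 28, 26, 21, 38, 13, 1, 9, 23, 4, 22.

13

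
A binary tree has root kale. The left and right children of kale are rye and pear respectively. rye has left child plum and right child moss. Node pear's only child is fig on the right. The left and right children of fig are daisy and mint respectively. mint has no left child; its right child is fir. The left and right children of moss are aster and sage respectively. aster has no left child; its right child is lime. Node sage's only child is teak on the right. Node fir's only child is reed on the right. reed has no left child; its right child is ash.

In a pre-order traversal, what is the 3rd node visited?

plum

Pre-order visits the node, then its left subtree, then its right subtree.
Visit kale.
At kale: go left to rye.
  Visit rye.
  At rye: go left to plum.
    plum is a leaf — visit plum.
  At rye: go right to moss.
    Visit moss.
    At moss: go left to aster.
      Visit aster.
      At aster: no left child.
      At aster: go right to lime.
        lime is a leaf — visit lime.
    At moss: go right to sage.
      Visit sage.
      At sage: no left child.
      At sage: go right to teak.
        teak is a leaf — visit teak.
At kale: go right to pear.
  Visit pear.
  At pear: no left child.
  At pear: go right to fig.
    Visit fig.
    At fig: go left to daisy.
      daisy is a leaf — visit daisy.
    At fig: go right to mint.
      Visit mint.
      At mint: no left child.
      At mint: go right to fir.
        Visit fir.
        At fir: no left child.
        At fir: go right to reed.
          Visit reed.
          At reed: no left child.
          At reed: go right to ash.
            ash is a leaf — visit ash.
Full pre-order sequence: kale, rye, plum, moss, aster, lime, sage, teak, pear, fig, daisy, mint, fir, reed, ash.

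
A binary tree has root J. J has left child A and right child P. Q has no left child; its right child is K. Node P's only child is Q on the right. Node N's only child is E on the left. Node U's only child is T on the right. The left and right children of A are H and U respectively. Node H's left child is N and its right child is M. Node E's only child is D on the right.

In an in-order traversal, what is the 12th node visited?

K

In-order visits the left subtree, then the node, then the right subtree.
At J: go left to A.
  At A: go left to H.
    At H: go left to N.
      At N: go left to E.
        At E: no left child.
        Visit E.
        At E: go right to D.
          D is a leaf — visit D.
      Visit N.
      At N: no right child.
    Visit H.
    At H: go right to M.
      M is a leaf — visit M.
  Visit A.
  At A: go right to U.
    At U: no left child.
    Visit U.
    At U: go right to T.
      T is a leaf — visit T.
Visit J.
At J: go right to P.
  At P: no left child.
  Visit P.
  At P: go right to Q.
    At Q: no left child.
    Visit Q.
    At Q: go right to K.
      K is a leaf — visit K.
Full in-order sequence: E, D, N, H, M, A, U, T, J, P, Q, K.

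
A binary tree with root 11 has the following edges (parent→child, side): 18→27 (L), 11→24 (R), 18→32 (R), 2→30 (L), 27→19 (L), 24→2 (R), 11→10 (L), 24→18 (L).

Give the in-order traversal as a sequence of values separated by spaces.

10 11 19 27 18 32 24 30 2

In-order visits the left subtree, then the node, then the right subtree.
At 11: go left to 10.
  10 is a leaf — visit 10.
Visit 11.
At 11: go right to 24.
  At 24: go left to 18.
    At 18: go left to 27.
      At 27: go left to 19.
        19 is a leaf — visit 19.
      Visit 27.
      At 27: no right child.
    Visit 18.
    At 18: go right to 32.
      32 is a leaf — visit 32.
  Visit 24.
  At 24: go right to 2.
    At 2: go left to 30.
      30 is a leaf — visit 30.
    Visit 2.
    At 2: no right child.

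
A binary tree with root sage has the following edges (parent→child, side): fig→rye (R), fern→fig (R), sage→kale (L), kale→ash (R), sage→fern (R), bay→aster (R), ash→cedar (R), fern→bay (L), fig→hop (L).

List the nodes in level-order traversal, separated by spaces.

Level-order visits nodes level by level from the root, left to right within each level.
Level 0: sage
Level 1: kale, fern
Level 2: ash, bay, fig
Level 3: cedar, aster, hop, rye

sage kale fern ash bay fig cedar aster hop rye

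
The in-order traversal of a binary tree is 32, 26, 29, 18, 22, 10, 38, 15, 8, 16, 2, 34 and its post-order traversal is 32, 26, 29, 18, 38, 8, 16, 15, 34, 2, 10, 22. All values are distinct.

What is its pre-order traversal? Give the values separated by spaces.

The last element of post-order is the root; it splits in-order into left and right subtrees.
Root 22: left subtree has 4 nodes {32, 26, 29, 18}, right has 7 {10, 38, 15, 8, 16, 2, 34}.
  Root 18: left subtree has 3 nodes {32, 26, 29}, right has 0 { }.
    Root 29: left subtree has 2 nodes {32, 26}, right has 0 { }.
      Root 26: left subtree has 1 node {32}, right has 0 { }.
  Root 10: left subtree has 0 nodes { }, right has 6 {38, 15, 8, 16, 2, 34}.
    Root 2: left subtree has 4 nodes {38, 15, 8, 16}, right has 1 {34}.
      Root 15: left subtree has 1 node {38}, right has 2 {8, 16}.
        Root 16: left subtree has 1 node {8}, right has 0 { }.

22 18 29 26 32 10 2 15 38 16 8 34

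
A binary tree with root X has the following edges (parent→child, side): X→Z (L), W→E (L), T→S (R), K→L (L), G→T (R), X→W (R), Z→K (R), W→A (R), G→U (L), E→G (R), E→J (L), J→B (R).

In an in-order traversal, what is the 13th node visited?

A

In-order visits the left subtree, then the node, then the right subtree.
At X: go left to Z.
  At Z: no left child.
  Visit Z.
  At Z: go right to K.
    At K: go left to L.
      L is a leaf — visit L.
    Visit K.
    At K: no right child.
Visit X.
At X: go right to W.
  At W: go left to E.
    At E: go left to J.
      At J: no left child.
      Visit J.
      At J: go right to B.
        B is a leaf — visit B.
    Visit E.
    At E: go right to G.
      At G: go left to U.
        U is a leaf — visit U.
      Visit G.
      At G: go right to T.
        At T: no left child.
        Visit T.
        At T: go right to S.
          S is a leaf — visit S.
  Visit W.
  At W: go right to A.
    A is a leaf — visit A.
Full in-order sequence: Z, L, K, X, J, B, E, U, G, T, S, W, A.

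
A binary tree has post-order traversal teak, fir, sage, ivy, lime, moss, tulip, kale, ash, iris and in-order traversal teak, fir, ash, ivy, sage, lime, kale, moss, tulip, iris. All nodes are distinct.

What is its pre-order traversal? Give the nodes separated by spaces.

The last element of post-order is the root; it splits in-order into left and right subtrees.
Root iris: left subtree has 9 nodes {teak, fir, ash, ivy, sage, lime, kale, moss, tulip}, right has 0 { }.
  Root ash: left subtree has 2 nodes {teak, fir}, right has 6 {ivy, sage, lime, kale, moss, tulip}.
    Root fir: left subtree has 1 node {teak}, right has 0 { }.
    Root kale: left subtree has 3 nodes {ivy, sage, lime}, right has 2 {moss, tulip}.
      Root lime: left subtree has 2 nodes {ivy, sage}, right has 0 { }.
        Root ivy: left subtree has 0 nodes { }, right has 1 {sage}.
      Root tulip: left subtree has 1 node {moss}, right has 0 { }.

iris ash fir teak kale lime ivy sage tulip moss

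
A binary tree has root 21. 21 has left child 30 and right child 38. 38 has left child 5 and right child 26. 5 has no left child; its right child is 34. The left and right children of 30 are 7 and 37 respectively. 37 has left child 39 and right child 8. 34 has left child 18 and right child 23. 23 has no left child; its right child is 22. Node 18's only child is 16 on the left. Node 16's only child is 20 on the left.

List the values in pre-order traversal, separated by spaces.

21 30 7 37 39 8 38 5 34 18 16 20 23 22 26

Pre-order visits the node, then its left subtree, then its right subtree.
Visit 21.
At 21: go left to 30.
  Visit 30.
  At 30: go left to 7.
    7 is a leaf — visit 7.
  At 30: go right to 37.
    Visit 37.
    At 37: go left to 39.
      39 is a leaf — visit 39.
    At 37: go right to 8.
      8 is a leaf — visit 8.
At 21: go right to 38.
  Visit 38.
  At 38: go left to 5.
    Visit 5.
    At 5: no left child.
    At 5: go right to 34.
      Visit 34.
      At 34: go left to 18.
        Visit 18.
        At 18: go left to 16.
          Visit 16.
          At 16: go left to 20.
            20 is a leaf — visit 20.
          At 16: no right child.
        At 18: no right child.
      At 34: go right to 23.
        Visit 23.
        At 23: no left child.
        At 23: go right to 22.
          22 is a leaf — visit 22.
  At 38: go right to 26.
    26 is a leaf — visit 26.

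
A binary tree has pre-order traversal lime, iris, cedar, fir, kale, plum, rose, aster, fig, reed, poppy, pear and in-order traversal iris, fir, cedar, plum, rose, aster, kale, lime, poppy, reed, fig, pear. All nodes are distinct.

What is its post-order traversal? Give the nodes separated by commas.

fir, aster, rose, plum, kale, cedar, iris, poppy, reed, pear, fig, lime

The first element of pre-order is the root; it splits in-order into left and right subtrees.
Root lime: left subtree has 7 nodes {iris, fir, cedar, plum, rose, aster, kale}, right has 4 {poppy, reed, fig, pear}.
  Root iris: left subtree has 0 nodes { }, right has 6 {fir, cedar, plum, rose, aster, kale}.
    Root cedar: left subtree has 1 node {fir}, right has 4 {plum, rose, aster, kale}.
      Root kale: left subtree has 3 nodes {plum, rose, aster}, right has 0 { }.
        Root plum: left subtree has 0 nodes { }, right has 2 {rose, aster}.
          Root rose: left subtree has 0 nodes { }, right has 1 {aster}.
  Root fig: left subtree has 2 nodes {poppy, reed}, right has 1 {pear}.
    Root reed: left subtree has 1 node {poppy}, right has 0 { }.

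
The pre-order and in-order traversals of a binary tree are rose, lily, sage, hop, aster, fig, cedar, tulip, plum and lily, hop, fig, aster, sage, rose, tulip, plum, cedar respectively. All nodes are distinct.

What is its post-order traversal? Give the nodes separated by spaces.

fig aster hop sage lily plum tulip cedar rose

The first element of pre-order is the root; it splits in-order into left and right subtrees.
Root rose: left subtree has 5 nodes {lily, hop, fig, aster, sage}, right has 3 {tulip, plum, cedar}.
  Root lily: left subtree has 0 nodes { }, right has 4 {hop, fig, aster, sage}.
    Root sage: left subtree has 3 nodes {hop, fig, aster}, right has 0 { }.
      Root hop: left subtree has 0 nodes { }, right has 2 {fig, aster}.
        Root aster: left subtree has 1 node {fig}, right has 0 { }.
  Root cedar: left subtree has 2 nodes {tulip, plum}, right has 0 { }.
    Root tulip: left subtree has 0 nodes { }, right has 1 {plum}.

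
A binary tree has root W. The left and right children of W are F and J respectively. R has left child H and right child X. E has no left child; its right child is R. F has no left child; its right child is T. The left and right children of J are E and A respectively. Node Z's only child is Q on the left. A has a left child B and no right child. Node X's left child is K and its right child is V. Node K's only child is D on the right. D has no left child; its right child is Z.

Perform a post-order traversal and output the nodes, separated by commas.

Post-order visits the left subtree, then the right subtree, then the node.
At W: go left to F.
  At F: no left child.
  At F: go right to T.
    T is a leaf — visit T.
  Visit F.
At W: go right to J.
  At J: go left to E.
    At E: no left child.
    At E: go right to R.
      At R: go left to H.
        H is a leaf — visit H.
      At R: go right to X.
        At X: go left to K.
          At K: no left child.
          At K: go right to D.
            At D: no left child.
            At D: go right to Z.
              At Z: go left to Q.
                Q is a leaf — visit Q.
              At Z: no right child.
              Visit Z.
            Visit D.
          Visit K.
        At X: go right to V.
          V is a leaf — visit V.
        Visit X.
      Visit R.
    Visit E.
  At J: go right to A.
    At A: go left to B.
      B is a leaf — visit B.
    At A: no right child.
    Visit A.
  Visit J.
Visit W.

T, F, H, Q, Z, D, K, V, X, R, E, B, A, J, W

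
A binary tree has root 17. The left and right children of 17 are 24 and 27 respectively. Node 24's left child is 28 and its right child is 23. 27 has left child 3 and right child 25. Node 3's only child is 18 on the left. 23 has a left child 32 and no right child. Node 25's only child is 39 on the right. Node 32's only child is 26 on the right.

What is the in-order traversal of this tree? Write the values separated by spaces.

28 24 32 26 23 17 18 3 27 25 39

In-order visits the left subtree, then the node, then the right subtree.
At 17: go left to 24.
  At 24: go left to 28.
    28 is a leaf — visit 28.
  Visit 24.
  At 24: go right to 23.
    At 23: go left to 32.
      At 32: no left child.
      Visit 32.
      At 32: go right to 26.
        26 is a leaf — visit 26.
    Visit 23.
    At 23: no right child.
Visit 17.
At 17: go right to 27.
  At 27: go left to 3.
    At 3: go left to 18.
      18 is a leaf — visit 18.
    Visit 3.
    At 3: no right child.
  Visit 27.
  At 27: go right to 25.
    At 25: no left child.
    Visit 25.
    At 25: go right to 39.
      39 is a leaf — visit 39.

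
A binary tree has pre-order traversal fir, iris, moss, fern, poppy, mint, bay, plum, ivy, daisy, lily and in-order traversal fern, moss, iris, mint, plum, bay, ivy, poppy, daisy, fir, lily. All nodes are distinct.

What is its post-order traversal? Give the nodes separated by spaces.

fern moss plum ivy bay mint daisy poppy iris lily fir

The first element of pre-order is the root; it splits in-order into left and right subtrees.
Root fir: left subtree has 9 nodes {fern, moss, iris, mint, plum, bay, ivy, poppy, daisy}, right has 1 {lily}.
  Root iris: left subtree has 2 nodes {fern, moss}, right has 6 {mint, plum, bay, ivy, poppy, daisy}.
    Root moss: left subtree has 1 node {fern}, right has 0 { }.
    Root poppy: left subtree has 4 nodes {mint, plum, bay, ivy}, right has 1 {daisy}.
      Root mint: left subtree has 0 nodes { }, right has 3 {plum, bay, ivy}.
        Root bay: left subtree has 1 node {plum}, right has 1 {ivy}.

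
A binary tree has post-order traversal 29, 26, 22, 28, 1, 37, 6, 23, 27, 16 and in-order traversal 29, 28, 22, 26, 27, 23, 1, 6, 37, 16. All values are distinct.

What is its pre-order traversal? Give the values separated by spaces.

16 27 28 29 22 26 23 6 1 37

The last element of post-order is the root; it splits in-order into left and right subtrees.
Root 16: left subtree has 9 nodes {29, 28, 22, 26, 27, 23, 1, 6, 37}, right has 0 { }.
  Root 27: left subtree has 4 nodes {29, 28, 22, 26}, right has 4 {23, 1, 6, 37}.
    Root 28: left subtree has 1 node {29}, right has 2 {22, 26}.
      Root 22: left subtree has 0 nodes { }, right has 1 {26}.
    Root 23: left subtree has 0 nodes { }, right has 3 {1, 6, 37}.
      Root 6: left subtree has 1 node {1}, right has 1 {37}.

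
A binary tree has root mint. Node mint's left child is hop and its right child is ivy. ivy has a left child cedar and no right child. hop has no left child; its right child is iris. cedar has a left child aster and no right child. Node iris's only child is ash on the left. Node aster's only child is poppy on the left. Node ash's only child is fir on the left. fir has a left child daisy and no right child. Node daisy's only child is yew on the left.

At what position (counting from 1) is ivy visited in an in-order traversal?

In-order visits the left subtree, then the node, then the right subtree.
At mint: go left to hop.
  At hop: no left child.
  Visit hop.
  At hop: go right to iris.
    At iris: go left to ash.
      At ash: go left to fir.
        At fir: go left to daisy.
          At daisy: go left to yew.
            yew is a leaf — visit yew.
          Visit daisy.
          At daisy: no right child.
        Visit fir.
        At fir: no right child.
      Visit ash.
      At ash: no right child.
    Visit iris.
    At iris: no right child.
Visit mint.
At mint: go right to ivy.
  At ivy: go left to cedar.
    At cedar: go left to aster.
      At aster: go left to poppy.
        poppy is a leaf — visit poppy.
      Visit aster.
      At aster: no right child.
    Visit cedar.
    At cedar: no right child.
  Visit ivy.
  At ivy: no right child.
Full in-order sequence: hop, yew, daisy, fir, ash, iris, mint, poppy, aster, cedar, ivy.

11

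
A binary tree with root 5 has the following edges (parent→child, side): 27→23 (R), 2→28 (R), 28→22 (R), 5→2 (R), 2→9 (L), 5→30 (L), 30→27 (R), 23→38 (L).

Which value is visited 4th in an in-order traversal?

In-order visits the left subtree, then the node, then the right subtree.
At 5: go left to 30.
  At 30: no left child.
  Visit 30.
  At 30: go right to 27.
    At 27: no left child.
    Visit 27.
    At 27: go right to 23.
      At 23: go left to 38.
        38 is a leaf — visit 38.
      Visit 23.
      At 23: no right child.
Visit 5.
At 5: go right to 2.
  At 2: go left to 9.
    9 is a leaf — visit 9.
  Visit 2.
  At 2: go right to 28.
    At 28: no left child.
    Visit 28.
    At 28: go right to 22.
      22 is a leaf — visit 22.
Full in-order sequence: 30, 27, 38, 23, 5, 9, 2, 28, 22.

23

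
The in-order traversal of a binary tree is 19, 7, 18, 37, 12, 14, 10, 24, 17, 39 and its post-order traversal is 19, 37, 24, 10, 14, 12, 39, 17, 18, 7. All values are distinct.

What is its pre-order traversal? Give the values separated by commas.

The last element of post-order is the root; it splits in-order into left and right subtrees.
Root 7: left subtree has 1 node {19}, right has 8 {18, 37, 12, 14, 10, 24, 17, 39}.
  Root 18: left subtree has 0 nodes { }, right has 7 {37, 12, 14, 10, 24, 17, 39}.
    Root 17: left subtree has 5 nodes {37, 12, 14, 10, 24}, right has 1 {39}.
      Root 12: left subtree has 1 node {37}, right has 3 {14, 10, 24}.
        Root 14: left subtree has 0 nodes { }, right has 2 {10, 24}.
          Root 10: left subtree has 0 nodes { }, right has 1 {24}.

7, 19, 18, 17, 12, 37, 14, 10, 24, 39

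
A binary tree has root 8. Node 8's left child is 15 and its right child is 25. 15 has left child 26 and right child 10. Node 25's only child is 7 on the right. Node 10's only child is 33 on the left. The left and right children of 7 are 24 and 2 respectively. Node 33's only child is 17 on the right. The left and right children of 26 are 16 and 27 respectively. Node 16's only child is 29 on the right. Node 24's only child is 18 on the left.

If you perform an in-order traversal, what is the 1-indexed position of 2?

In-order visits the left subtree, then the node, then the right subtree.
At 8: go left to 15.
  At 15: go left to 26.
    At 26: go left to 16.
      At 16: no left child.
      Visit 16.
      At 16: go right to 29.
        29 is a leaf — visit 29.
    Visit 26.
    At 26: go right to 27.
      27 is a leaf — visit 27.
  Visit 15.
  At 15: go right to 10.
    At 10: go left to 33.
      At 33: no left child.
      Visit 33.
      At 33: go right to 17.
        17 is a leaf — visit 17.
    Visit 10.
    At 10: no right child.
Visit 8.
At 8: go right to 25.
  At 25: no left child.
  Visit 25.
  At 25: go right to 7.
    At 7: go left to 24.
      At 24: go left to 18.
        18 is a leaf — visit 18.
      Visit 24.
      At 24: no right child.
    Visit 7.
    At 7: go right to 2.
      2 is a leaf — visit 2.
Full in-order sequence: 16, 29, 26, 27, 15, 33, 17, 10, 8, 25, 18, 24, 7, 2.

14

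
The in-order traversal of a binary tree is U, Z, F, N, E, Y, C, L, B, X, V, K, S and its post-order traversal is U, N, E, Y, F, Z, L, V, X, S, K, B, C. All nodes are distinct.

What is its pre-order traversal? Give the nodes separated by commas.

The last element of post-order is the root; it splits in-order into left and right subtrees.
Root C: left subtree has 6 nodes {U, Z, F, N, E, Y}, right has 6 {L, B, X, V, K, S}.
  Root Z: left subtree has 1 node {U}, right has 4 {F, N, E, Y}.
    Root F: left subtree has 0 nodes { }, right has 3 {N, E, Y}.
      Root Y: left subtree has 2 nodes {N, E}, right has 0 { }.
        Root E: left subtree has 1 node {N}, right has 0 { }.
  Root B: left subtree has 1 node {L}, right has 4 {X, V, K, S}.
    Root K: left subtree has 2 nodes {X, V}, right has 1 {S}.
      Root X: left subtree has 0 nodes { }, right has 1 {V}.

C, Z, U, F, Y, E, N, B, L, K, X, V, S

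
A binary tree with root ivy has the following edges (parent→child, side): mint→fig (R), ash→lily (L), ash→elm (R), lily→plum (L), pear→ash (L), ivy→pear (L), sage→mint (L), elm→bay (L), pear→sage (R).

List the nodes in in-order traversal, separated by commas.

In-order visits the left subtree, then the node, then the right subtree.
At ivy: go left to pear.
  At pear: go left to ash.
    At ash: go left to lily.
      At lily: go left to plum.
        plum is a leaf — visit plum.
      Visit lily.
      At lily: no right child.
    Visit ash.
    At ash: go right to elm.
      At elm: go left to bay.
        bay is a leaf — visit bay.
      Visit elm.
      At elm: no right child.
  Visit pear.
  At pear: go right to sage.
    At sage: go left to mint.
      At mint: no left child.
      Visit mint.
      At mint: go right to fig.
        fig is a leaf — visit fig.
    Visit sage.
    At sage: no right child.
Visit ivy.
At ivy: no right child.

plum, lily, ash, bay, elm, pear, mint, fig, sage, ivy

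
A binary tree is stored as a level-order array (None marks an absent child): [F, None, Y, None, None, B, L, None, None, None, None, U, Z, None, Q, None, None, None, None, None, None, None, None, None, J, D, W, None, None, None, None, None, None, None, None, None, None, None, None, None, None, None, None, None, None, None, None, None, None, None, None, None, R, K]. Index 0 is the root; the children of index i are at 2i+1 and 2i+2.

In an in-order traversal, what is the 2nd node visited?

U

In-order visits the left subtree, then the node, then the right subtree.
At F: no left child.
Visit F.
At F: go right to Y.
  At Y: go left to B.
    At B: go left to U.
      At U: no left child.
      Visit U.
      At U: go right to J.
        J is a leaf — visit J.
    Visit B.
    At B: go right to Z.
      At Z: go left to D.
        At D: no left child.
        Visit D.
        At D: go right to R.
          R is a leaf — visit R.
      Visit Z.
      At Z: go right to W.
        At W: go left to K.
          K is a leaf — visit K.
        Visit W.
        At W: no right child.
  Visit Y.
  At Y: go right to L.
    At L: no left child.
    Visit L.
    At L: go right to Q.
      Q is a leaf — visit Q.
Full in-order sequence: F, U, J, B, D, R, Z, K, W, Y, L, Q.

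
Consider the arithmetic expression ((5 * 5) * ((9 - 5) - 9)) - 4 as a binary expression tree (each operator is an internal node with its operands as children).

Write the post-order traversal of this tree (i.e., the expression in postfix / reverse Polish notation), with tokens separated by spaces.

5 5 * 9 5 - 9 - * 4 -

Post-order on an expression tree gives postfix notation: for each operator, emit left operand, right operand, then the operator.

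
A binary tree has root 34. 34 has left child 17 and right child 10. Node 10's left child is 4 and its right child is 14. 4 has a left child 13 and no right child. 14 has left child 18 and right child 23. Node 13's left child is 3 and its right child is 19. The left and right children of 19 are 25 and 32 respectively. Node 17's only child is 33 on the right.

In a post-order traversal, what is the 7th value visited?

13

Post-order visits the left subtree, then the right subtree, then the node.
At 34: go left to 17.
  At 17: no left child.
  At 17: go right to 33.
    33 is a leaf — visit 33.
  Visit 17.
At 34: go right to 10.
  At 10: go left to 4.
    At 4: go left to 13.
      At 13: go left to 3.
        3 is a leaf — visit 3.
      At 13: go right to 19.
        At 19: go left to 25.
          25 is a leaf — visit 25.
        At 19: go right to 32.
          32 is a leaf — visit 32.
        Visit 19.
      Visit 13.
    At 4: no right child.
    Visit 4.
  At 10: go right to 14.
    At 14: go left to 18.
      18 is a leaf — visit 18.
    At 14: go right to 23.
      23 is a leaf — visit 23.
    Visit 14.
  Visit 10.
Visit 34.
Full post-order sequence: 33, 17, 3, 25, 32, 19, 13, 4, 18, 23, 14, 10, 34.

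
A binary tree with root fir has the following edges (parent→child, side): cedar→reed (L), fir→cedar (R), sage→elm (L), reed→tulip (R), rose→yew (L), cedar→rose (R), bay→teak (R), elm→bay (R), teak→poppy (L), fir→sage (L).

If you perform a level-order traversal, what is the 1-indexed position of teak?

Level-order visits nodes level by level from the root, left to right within each level.
Level 0: fir
Level 1: sage, cedar
Level 2: elm, reed, rose
Level 3: bay, tulip, yew
Level 4: teak
Level 5: poppy
Full level-order sequence: fir, sage, cedar, elm, reed, rose, bay, tulip, yew, teak, poppy.

10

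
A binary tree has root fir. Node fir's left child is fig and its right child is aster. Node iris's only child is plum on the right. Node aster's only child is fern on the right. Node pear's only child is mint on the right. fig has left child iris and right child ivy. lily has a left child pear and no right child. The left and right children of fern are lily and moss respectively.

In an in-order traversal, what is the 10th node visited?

fern

In-order visits the left subtree, then the node, then the right subtree.
At fir: go left to fig.
  At fig: go left to iris.
    At iris: no left child.
    Visit iris.
    At iris: go right to plum.
      plum is a leaf — visit plum.
  Visit fig.
  At fig: go right to ivy.
    ivy is a leaf — visit ivy.
Visit fir.
At fir: go right to aster.
  At aster: no left child.
  Visit aster.
  At aster: go right to fern.
    At fern: go left to lily.
      At lily: go left to pear.
        At pear: no left child.
        Visit pear.
        At pear: go right to mint.
          mint is a leaf — visit mint.
      Visit lily.
      At lily: no right child.
    Visit fern.
    At fern: go right to moss.
      moss is a leaf — visit moss.
Full in-order sequence: iris, plum, fig, ivy, fir, aster, pear, mint, lily, fern, moss.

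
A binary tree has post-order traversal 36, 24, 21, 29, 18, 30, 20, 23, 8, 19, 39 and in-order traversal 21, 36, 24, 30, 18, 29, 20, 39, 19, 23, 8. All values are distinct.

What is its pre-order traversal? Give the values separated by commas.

The last element of post-order is the root; it splits in-order into left and right subtrees.
Root 39: left subtree has 7 nodes {21, 36, 24, 30, 18, 29, 20}, right has 3 {19, 23, 8}.
  Root 20: left subtree has 6 nodes {21, 36, 24, 30, 18, 29}, right has 0 { }.
    Root 30: left subtree has 3 nodes {21, 36, 24}, right has 2 {18, 29}.
      Root 21: left subtree has 0 nodes { }, right has 2 {36, 24}.
        Root 24: left subtree has 1 node {36}, right has 0 { }.
      Root 18: left subtree has 0 nodes { }, right has 1 {29}.
  Root 19: left subtree has 0 nodes { }, right has 2 {23, 8}.
    Root 8: left subtree has 1 node {23}, right has 0 { }.

39, 20, 30, 21, 24, 36, 18, 29, 19, 8, 23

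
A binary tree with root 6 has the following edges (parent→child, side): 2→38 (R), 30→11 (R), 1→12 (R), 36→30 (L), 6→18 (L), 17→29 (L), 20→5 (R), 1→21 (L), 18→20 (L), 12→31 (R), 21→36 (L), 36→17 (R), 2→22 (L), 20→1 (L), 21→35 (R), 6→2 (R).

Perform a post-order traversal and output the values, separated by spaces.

11 30 29 17 36 35 21 31 12 1 5 20 18 22 38 2 6

Post-order visits the left subtree, then the right subtree, then the node.
At 6: go left to 18.
  At 18: go left to 20.
    At 20: go left to 1.
      At 1: go left to 21.
        At 21: go left to 36.
          At 36: go left to 30.
            At 30: no left child.
            At 30: go right to 11.
              11 is a leaf — visit 11.
            Visit 30.
          At 36: go right to 17.
            At 17: go left to 29.
              29 is a leaf — visit 29.
            At 17: no right child.
            Visit 17.
          Visit 36.
        At 21: go right to 35.
          35 is a leaf — visit 35.
        Visit 21.
      At 1: go right to 12.
        At 12: no left child.
        At 12: go right to 31.
          31 is a leaf — visit 31.
        Visit 12.
      Visit 1.
    At 20: go right to 5.
      5 is a leaf — visit 5.
    Visit 20.
  At 18: no right child.
  Visit 18.
At 6: go right to 2.
  At 2: go left to 22.
    22 is a leaf — visit 22.
  At 2: go right to 38.
    38 is a leaf — visit 38.
  Visit 2.
Visit 6.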